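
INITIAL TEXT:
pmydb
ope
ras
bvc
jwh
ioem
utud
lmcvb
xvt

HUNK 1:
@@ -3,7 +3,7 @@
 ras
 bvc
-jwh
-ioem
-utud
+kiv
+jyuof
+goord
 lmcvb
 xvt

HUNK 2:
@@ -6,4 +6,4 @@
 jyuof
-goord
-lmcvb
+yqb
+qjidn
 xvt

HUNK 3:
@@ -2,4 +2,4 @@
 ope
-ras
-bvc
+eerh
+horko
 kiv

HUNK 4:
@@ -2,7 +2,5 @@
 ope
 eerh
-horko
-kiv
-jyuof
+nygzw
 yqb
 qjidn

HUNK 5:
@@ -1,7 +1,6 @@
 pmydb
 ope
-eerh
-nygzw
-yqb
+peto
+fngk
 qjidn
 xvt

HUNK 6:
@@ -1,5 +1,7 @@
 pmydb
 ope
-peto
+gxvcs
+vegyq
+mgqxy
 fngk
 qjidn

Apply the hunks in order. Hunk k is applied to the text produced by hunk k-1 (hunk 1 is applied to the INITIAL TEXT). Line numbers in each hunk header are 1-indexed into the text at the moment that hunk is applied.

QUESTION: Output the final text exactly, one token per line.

Hunk 1: at line 3 remove [jwh,ioem,utud] add [kiv,jyuof,goord] -> 9 lines: pmydb ope ras bvc kiv jyuof goord lmcvb xvt
Hunk 2: at line 6 remove [goord,lmcvb] add [yqb,qjidn] -> 9 lines: pmydb ope ras bvc kiv jyuof yqb qjidn xvt
Hunk 3: at line 2 remove [ras,bvc] add [eerh,horko] -> 9 lines: pmydb ope eerh horko kiv jyuof yqb qjidn xvt
Hunk 4: at line 2 remove [horko,kiv,jyuof] add [nygzw] -> 7 lines: pmydb ope eerh nygzw yqb qjidn xvt
Hunk 5: at line 1 remove [eerh,nygzw,yqb] add [peto,fngk] -> 6 lines: pmydb ope peto fngk qjidn xvt
Hunk 6: at line 1 remove [peto] add [gxvcs,vegyq,mgqxy] -> 8 lines: pmydb ope gxvcs vegyq mgqxy fngk qjidn xvt

Answer: pmydb
ope
gxvcs
vegyq
mgqxy
fngk
qjidn
xvt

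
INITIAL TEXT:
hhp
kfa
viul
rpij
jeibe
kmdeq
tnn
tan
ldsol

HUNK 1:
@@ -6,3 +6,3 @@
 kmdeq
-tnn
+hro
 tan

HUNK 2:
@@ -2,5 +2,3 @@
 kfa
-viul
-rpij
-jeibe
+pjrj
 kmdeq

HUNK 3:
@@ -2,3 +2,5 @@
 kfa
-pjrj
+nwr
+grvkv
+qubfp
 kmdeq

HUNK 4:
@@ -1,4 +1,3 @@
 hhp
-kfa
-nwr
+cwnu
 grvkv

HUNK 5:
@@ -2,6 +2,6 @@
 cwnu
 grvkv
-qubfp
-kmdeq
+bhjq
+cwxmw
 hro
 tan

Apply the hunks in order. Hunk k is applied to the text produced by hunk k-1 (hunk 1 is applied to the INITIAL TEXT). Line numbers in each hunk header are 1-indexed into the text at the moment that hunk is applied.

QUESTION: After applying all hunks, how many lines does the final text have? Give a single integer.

Answer: 8

Derivation:
Hunk 1: at line 6 remove [tnn] add [hro] -> 9 lines: hhp kfa viul rpij jeibe kmdeq hro tan ldsol
Hunk 2: at line 2 remove [viul,rpij,jeibe] add [pjrj] -> 7 lines: hhp kfa pjrj kmdeq hro tan ldsol
Hunk 3: at line 2 remove [pjrj] add [nwr,grvkv,qubfp] -> 9 lines: hhp kfa nwr grvkv qubfp kmdeq hro tan ldsol
Hunk 4: at line 1 remove [kfa,nwr] add [cwnu] -> 8 lines: hhp cwnu grvkv qubfp kmdeq hro tan ldsol
Hunk 5: at line 2 remove [qubfp,kmdeq] add [bhjq,cwxmw] -> 8 lines: hhp cwnu grvkv bhjq cwxmw hro tan ldsol
Final line count: 8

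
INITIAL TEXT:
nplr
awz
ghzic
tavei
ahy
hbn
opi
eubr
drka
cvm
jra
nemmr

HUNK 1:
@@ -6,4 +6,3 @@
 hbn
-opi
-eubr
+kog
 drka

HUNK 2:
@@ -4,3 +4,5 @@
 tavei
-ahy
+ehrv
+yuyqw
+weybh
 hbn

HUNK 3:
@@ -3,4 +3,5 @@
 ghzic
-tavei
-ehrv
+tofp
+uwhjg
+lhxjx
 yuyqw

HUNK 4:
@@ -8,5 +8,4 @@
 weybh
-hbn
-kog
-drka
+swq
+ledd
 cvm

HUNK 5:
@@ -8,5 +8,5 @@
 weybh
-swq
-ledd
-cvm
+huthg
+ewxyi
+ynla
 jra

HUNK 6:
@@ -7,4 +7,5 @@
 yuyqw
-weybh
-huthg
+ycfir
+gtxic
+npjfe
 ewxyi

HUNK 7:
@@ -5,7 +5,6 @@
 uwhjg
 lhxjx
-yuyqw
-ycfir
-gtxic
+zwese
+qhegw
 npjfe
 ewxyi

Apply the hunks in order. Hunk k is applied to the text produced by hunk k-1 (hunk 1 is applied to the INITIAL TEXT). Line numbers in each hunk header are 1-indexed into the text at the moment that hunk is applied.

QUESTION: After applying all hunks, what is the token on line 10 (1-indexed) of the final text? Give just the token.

Hunk 1: at line 6 remove [opi,eubr] add [kog] -> 11 lines: nplr awz ghzic tavei ahy hbn kog drka cvm jra nemmr
Hunk 2: at line 4 remove [ahy] add [ehrv,yuyqw,weybh] -> 13 lines: nplr awz ghzic tavei ehrv yuyqw weybh hbn kog drka cvm jra nemmr
Hunk 3: at line 3 remove [tavei,ehrv] add [tofp,uwhjg,lhxjx] -> 14 lines: nplr awz ghzic tofp uwhjg lhxjx yuyqw weybh hbn kog drka cvm jra nemmr
Hunk 4: at line 8 remove [hbn,kog,drka] add [swq,ledd] -> 13 lines: nplr awz ghzic tofp uwhjg lhxjx yuyqw weybh swq ledd cvm jra nemmr
Hunk 5: at line 8 remove [swq,ledd,cvm] add [huthg,ewxyi,ynla] -> 13 lines: nplr awz ghzic tofp uwhjg lhxjx yuyqw weybh huthg ewxyi ynla jra nemmr
Hunk 6: at line 7 remove [weybh,huthg] add [ycfir,gtxic,npjfe] -> 14 lines: nplr awz ghzic tofp uwhjg lhxjx yuyqw ycfir gtxic npjfe ewxyi ynla jra nemmr
Hunk 7: at line 5 remove [yuyqw,ycfir,gtxic] add [zwese,qhegw] -> 13 lines: nplr awz ghzic tofp uwhjg lhxjx zwese qhegw npjfe ewxyi ynla jra nemmr
Final line 10: ewxyi

Answer: ewxyi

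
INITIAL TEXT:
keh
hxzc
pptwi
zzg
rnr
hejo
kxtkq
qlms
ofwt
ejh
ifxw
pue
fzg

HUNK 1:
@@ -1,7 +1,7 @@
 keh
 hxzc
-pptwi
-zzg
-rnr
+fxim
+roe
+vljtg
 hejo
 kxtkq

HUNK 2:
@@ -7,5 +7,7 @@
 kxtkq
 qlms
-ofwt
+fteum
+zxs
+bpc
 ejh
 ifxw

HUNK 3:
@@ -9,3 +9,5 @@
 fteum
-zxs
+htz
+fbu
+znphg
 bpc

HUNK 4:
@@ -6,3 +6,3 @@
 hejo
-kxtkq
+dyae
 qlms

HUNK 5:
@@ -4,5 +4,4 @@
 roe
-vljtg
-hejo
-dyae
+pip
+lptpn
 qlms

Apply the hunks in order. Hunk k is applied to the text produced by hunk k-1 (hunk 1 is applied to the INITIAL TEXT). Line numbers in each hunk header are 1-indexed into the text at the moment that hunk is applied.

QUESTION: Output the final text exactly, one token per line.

Answer: keh
hxzc
fxim
roe
pip
lptpn
qlms
fteum
htz
fbu
znphg
bpc
ejh
ifxw
pue
fzg

Derivation:
Hunk 1: at line 1 remove [pptwi,zzg,rnr] add [fxim,roe,vljtg] -> 13 lines: keh hxzc fxim roe vljtg hejo kxtkq qlms ofwt ejh ifxw pue fzg
Hunk 2: at line 7 remove [ofwt] add [fteum,zxs,bpc] -> 15 lines: keh hxzc fxim roe vljtg hejo kxtkq qlms fteum zxs bpc ejh ifxw pue fzg
Hunk 3: at line 9 remove [zxs] add [htz,fbu,znphg] -> 17 lines: keh hxzc fxim roe vljtg hejo kxtkq qlms fteum htz fbu znphg bpc ejh ifxw pue fzg
Hunk 4: at line 6 remove [kxtkq] add [dyae] -> 17 lines: keh hxzc fxim roe vljtg hejo dyae qlms fteum htz fbu znphg bpc ejh ifxw pue fzg
Hunk 5: at line 4 remove [vljtg,hejo,dyae] add [pip,lptpn] -> 16 lines: keh hxzc fxim roe pip lptpn qlms fteum htz fbu znphg bpc ejh ifxw pue fzg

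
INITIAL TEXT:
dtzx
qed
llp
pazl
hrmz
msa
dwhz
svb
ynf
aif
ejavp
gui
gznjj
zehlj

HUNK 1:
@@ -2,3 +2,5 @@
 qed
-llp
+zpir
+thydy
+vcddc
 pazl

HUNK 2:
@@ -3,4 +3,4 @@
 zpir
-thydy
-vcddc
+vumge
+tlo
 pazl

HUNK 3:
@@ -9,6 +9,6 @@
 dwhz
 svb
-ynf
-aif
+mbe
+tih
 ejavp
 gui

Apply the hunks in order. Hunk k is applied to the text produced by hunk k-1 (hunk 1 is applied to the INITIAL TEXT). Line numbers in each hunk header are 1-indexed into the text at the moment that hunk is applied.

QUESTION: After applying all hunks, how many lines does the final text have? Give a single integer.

Hunk 1: at line 2 remove [llp] add [zpir,thydy,vcddc] -> 16 lines: dtzx qed zpir thydy vcddc pazl hrmz msa dwhz svb ynf aif ejavp gui gznjj zehlj
Hunk 2: at line 3 remove [thydy,vcddc] add [vumge,tlo] -> 16 lines: dtzx qed zpir vumge tlo pazl hrmz msa dwhz svb ynf aif ejavp gui gznjj zehlj
Hunk 3: at line 9 remove [ynf,aif] add [mbe,tih] -> 16 lines: dtzx qed zpir vumge tlo pazl hrmz msa dwhz svb mbe tih ejavp gui gznjj zehlj
Final line count: 16

Answer: 16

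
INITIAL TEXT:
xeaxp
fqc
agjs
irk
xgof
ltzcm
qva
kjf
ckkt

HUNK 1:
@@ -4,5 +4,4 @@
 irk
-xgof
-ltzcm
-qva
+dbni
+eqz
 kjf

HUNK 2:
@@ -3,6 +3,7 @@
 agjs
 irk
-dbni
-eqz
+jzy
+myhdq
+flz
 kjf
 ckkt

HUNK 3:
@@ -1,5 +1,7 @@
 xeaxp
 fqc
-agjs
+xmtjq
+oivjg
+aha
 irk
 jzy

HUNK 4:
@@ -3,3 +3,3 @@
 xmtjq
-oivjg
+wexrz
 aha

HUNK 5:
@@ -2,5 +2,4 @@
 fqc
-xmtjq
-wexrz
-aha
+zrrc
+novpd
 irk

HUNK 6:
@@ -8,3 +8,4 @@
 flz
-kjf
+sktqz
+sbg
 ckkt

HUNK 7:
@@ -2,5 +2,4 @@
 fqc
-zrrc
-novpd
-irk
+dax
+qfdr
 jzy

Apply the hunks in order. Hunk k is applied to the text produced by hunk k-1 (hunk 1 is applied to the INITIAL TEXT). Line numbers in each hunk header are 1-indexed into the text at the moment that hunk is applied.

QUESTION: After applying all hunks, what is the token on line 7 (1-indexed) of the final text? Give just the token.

Hunk 1: at line 4 remove [xgof,ltzcm,qva] add [dbni,eqz] -> 8 lines: xeaxp fqc agjs irk dbni eqz kjf ckkt
Hunk 2: at line 3 remove [dbni,eqz] add [jzy,myhdq,flz] -> 9 lines: xeaxp fqc agjs irk jzy myhdq flz kjf ckkt
Hunk 3: at line 1 remove [agjs] add [xmtjq,oivjg,aha] -> 11 lines: xeaxp fqc xmtjq oivjg aha irk jzy myhdq flz kjf ckkt
Hunk 4: at line 3 remove [oivjg] add [wexrz] -> 11 lines: xeaxp fqc xmtjq wexrz aha irk jzy myhdq flz kjf ckkt
Hunk 5: at line 2 remove [xmtjq,wexrz,aha] add [zrrc,novpd] -> 10 lines: xeaxp fqc zrrc novpd irk jzy myhdq flz kjf ckkt
Hunk 6: at line 8 remove [kjf] add [sktqz,sbg] -> 11 lines: xeaxp fqc zrrc novpd irk jzy myhdq flz sktqz sbg ckkt
Hunk 7: at line 2 remove [zrrc,novpd,irk] add [dax,qfdr] -> 10 lines: xeaxp fqc dax qfdr jzy myhdq flz sktqz sbg ckkt
Final line 7: flz

Answer: flz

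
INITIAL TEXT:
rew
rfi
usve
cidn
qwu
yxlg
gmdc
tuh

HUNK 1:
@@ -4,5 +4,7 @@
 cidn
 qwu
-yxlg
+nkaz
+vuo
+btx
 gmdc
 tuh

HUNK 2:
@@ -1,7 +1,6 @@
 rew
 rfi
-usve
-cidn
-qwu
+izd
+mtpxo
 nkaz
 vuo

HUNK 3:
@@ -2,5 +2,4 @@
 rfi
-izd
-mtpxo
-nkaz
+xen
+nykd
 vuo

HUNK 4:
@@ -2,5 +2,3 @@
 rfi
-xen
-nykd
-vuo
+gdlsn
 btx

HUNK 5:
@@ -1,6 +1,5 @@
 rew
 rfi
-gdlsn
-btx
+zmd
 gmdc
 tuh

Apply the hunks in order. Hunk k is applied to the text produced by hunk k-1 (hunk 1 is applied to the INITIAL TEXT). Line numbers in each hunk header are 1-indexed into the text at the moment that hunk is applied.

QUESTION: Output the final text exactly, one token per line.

Hunk 1: at line 4 remove [yxlg] add [nkaz,vuo,btx] -> 10 lines: rew rfi usve cidn qwu nkaz vuo btx gmdc tuh
Hunk 2: at line 1 remove [usve,cidn,qwu] add [izd,mtpxo] -> 9 lines: rew rfi izd mtpxo nkaz vuo btx gmdc tuh
Hunk 3: at line 2 remove [izd,mtpxo,nkaz] add [xen,nykd] -> 8 lines: rew rfi xen nykd vuo btx gmdc tuh
Hunk 4: at line 2 remove [xen,nykd,vuo] add [gdlsn] -> 6 lines: rew rfi gdlsn btx gmdc tuh
Hunk 5: at line 1 remove [gdlsn,btx] add [zmd] -> 5 lines: rew rfi zmd gmdc tuh

Answer: rew
rfi
zmd
gmdc
tuh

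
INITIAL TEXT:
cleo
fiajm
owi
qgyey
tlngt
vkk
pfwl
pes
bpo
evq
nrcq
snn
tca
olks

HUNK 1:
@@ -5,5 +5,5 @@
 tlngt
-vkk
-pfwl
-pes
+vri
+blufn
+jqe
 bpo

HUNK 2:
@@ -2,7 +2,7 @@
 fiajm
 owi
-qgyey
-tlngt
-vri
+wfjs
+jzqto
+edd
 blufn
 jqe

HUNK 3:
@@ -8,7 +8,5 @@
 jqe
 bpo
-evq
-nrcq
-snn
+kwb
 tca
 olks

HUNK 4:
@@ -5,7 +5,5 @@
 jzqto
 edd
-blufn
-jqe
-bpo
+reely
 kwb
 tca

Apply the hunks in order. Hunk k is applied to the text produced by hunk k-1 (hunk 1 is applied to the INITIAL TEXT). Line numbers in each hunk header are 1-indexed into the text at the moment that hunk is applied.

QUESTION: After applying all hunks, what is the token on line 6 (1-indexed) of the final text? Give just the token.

Answer: edd

Derivation:
Hunk 1: at line 5 remove [vkk,pfwl,pes] add [vri,blufn,jqe] -> 14 lines: cleo fiajm owi qgyey tlngt vri blufn jqe bpo evq nrcq snn tca olks
Hunk 2: at line 2 remove [qgyey,tlngt,vri] add [wfjs,jzqto,edd] -> 14 lines: cleo fiajm owi wfjs jzqto edd blufn jqe bpo evq nrcq snn tca olks
Hunk 3: at line 8 remove [evq,nrcq,snn] add [kwb] -> 12 lines: cleo fiajm owi wfjs jzqto edd blufn jqe bpo kwb tca olks
Hunk 4: at line 5 remove [blufn,jqe,bpo] add [reely] -> 10 lines: cleo fiajm owi wfjs jzqto edd reely kwb tca olks
Final line 6: edd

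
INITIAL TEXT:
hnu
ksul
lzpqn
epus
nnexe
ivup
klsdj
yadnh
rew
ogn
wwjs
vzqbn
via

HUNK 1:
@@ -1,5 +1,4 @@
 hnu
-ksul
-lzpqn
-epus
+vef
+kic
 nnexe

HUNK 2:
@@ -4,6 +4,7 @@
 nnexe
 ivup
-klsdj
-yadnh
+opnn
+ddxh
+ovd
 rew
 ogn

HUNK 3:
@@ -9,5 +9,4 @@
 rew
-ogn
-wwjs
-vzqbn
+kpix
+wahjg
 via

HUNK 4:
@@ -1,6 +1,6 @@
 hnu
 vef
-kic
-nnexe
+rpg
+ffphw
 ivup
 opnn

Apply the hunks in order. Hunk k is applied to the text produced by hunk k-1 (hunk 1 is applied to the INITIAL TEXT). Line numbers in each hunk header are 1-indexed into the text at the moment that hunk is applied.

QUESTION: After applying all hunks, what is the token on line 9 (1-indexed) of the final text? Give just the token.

Answer: rew

Derivation:
Hunk 1: at line 1 remove [ksul,lzpqn,epus] add [vef,kic] -> 12 lines: hnu vef kic nnexe ivup klsdj yadnh rew ogn wwjs vzqbn via
Hunk 2: at line 4 remove [klsdj,yadnh] add [opnn,ddxh,ovd] -> 13 lines: hnu vef kic nnexe ivup opnn ddxh ovd rew ogn wwjs vzqbn via
Hunk 3: at line 9 remove [ogn,wwjs,vzqbn] add [kpix,wahjg] -> 12 lines: hnu vef kic nnexe ivup opnn ddxh ovd rew kpix wahjg via
Hunk 4: at line 1 remove [kic,nnexe] add [rpg,ffphw] -> 12 lines: hnu vef rpg ffphw ivup opnn ddxh ovd rew kpix wahjg via
Final line 9: rew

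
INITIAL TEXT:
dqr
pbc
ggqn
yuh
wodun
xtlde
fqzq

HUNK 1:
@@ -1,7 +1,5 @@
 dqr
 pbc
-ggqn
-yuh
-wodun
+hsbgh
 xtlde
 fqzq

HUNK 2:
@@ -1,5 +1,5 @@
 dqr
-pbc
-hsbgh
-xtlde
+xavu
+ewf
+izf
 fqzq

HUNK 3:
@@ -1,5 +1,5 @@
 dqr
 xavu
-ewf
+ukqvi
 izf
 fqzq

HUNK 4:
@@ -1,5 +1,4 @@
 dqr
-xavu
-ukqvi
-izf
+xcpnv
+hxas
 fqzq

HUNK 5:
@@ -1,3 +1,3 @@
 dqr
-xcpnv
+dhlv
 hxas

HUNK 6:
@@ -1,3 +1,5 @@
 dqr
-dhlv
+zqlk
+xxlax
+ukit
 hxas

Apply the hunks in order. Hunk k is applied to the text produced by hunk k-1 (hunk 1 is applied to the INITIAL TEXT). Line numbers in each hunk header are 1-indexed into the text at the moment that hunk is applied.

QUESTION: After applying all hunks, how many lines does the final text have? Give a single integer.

Answer: 6

Derivation:
Hunk 1: at line 1 remove [ggqn,yuh,wodun] add [hsbgh] -> 5 lines: dqr pbc hsbgh xtlde fqzq
Hunk 2: at line 1 remove [pbc,hsbgh,xtlde] add [xavu,ewf,izf] -> 5 lines: dqr xavu ewf izf fqzq
Hunk 3: at line 1 remove [ewf] add [ukqvi] -> 5 lines: dqr xavu ukqvi izf fqzq
Hunk 4: at line 1 remove [xavu,ukqvi,izf] add [xcpnv,hxas] -> 4 lines: dqr xcpnv hxas fqzq
Hunk 5: at line 1 remove [xcpnv] add [dhlv] -> 4 lines: dqr dhlv hxas fqzq
Hunk 6: at line 1 remove [dhlv] add [zqlk,xxlax,ukit] -> 6 lines: dqr zqlk xxlax ukit hxas fqzq
Final line count: 6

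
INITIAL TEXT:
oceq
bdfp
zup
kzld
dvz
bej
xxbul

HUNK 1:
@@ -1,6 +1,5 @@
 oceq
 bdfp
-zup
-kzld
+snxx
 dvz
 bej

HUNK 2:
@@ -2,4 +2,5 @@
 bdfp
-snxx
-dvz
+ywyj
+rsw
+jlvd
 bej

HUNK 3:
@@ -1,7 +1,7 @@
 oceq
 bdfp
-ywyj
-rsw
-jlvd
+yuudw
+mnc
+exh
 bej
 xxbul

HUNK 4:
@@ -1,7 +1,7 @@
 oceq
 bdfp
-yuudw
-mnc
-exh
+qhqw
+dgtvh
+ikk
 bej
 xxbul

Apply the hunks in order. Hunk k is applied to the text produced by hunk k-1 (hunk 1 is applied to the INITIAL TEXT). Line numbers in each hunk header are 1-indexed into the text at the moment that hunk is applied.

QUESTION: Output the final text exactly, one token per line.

Answer: oceq
bdfp
qhqw
dgtvh
ikk
bej
xxbul

Derivation:
Hunk 1: at line 1 remove [zup,kzld] add [snxx] -> 6 lines: oceq bdfp snxx dvz bej xxbul
Hunk 2: at line 2 remove [snxx,dvz] add [ywyj,rsw,jlvd] -> 7 lines: oceq bdfp ywyj rsw jlvd bej xxbul
Hunk 3: at line 1 remove [ywyj,rsw,jlvd] add [yuudw,mnc,exh] -> 7 lines: oceq bdfp yuudw mnc exh bej xxbul
Hunk 4: at line 1 remove [yuudw,mnc,exh] add [qhqw,dgtvh,ikk] -> 7 lines: oceq bdfp qhqw dgtvh ikk bej xxbul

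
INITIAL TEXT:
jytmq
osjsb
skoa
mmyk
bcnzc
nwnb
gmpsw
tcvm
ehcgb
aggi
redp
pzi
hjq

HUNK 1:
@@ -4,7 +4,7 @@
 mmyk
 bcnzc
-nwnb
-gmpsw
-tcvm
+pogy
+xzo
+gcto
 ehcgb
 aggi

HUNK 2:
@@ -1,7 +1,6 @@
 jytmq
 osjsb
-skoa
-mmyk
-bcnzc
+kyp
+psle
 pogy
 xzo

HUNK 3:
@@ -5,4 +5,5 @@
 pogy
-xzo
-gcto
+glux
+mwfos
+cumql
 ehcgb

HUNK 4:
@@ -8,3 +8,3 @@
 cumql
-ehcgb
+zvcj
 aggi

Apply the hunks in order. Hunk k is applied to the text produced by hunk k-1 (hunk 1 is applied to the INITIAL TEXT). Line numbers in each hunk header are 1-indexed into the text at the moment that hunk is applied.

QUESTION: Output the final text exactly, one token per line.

Answer: jytmq
osjsb
kyp
psle
pogy
glux
mwfos
cumql
zvcj
aggi
redp
pzi
hjq

Derivation:
Hunk 1: at line 4 remove [nwnb,gmpsw,tcvm] add [pogy,xzo,gcto] -> 13 lines: jytmq osjsb skoa mmyk bcnzc pogy xzo gcto ehcgb aggi redp pzi hjq
Hunk 2: at line 1 remove [skoa,mmyk,bcnzc] add [kyp,psle] -> 12 lines: jytmq osjsb kyp psle pogy xzo gcto ehcgb aggi redp pzi hjq
Hunk 3: at line 5 remove [xzo,gcto] add [glux,mwfos,cumql] -> 13 lines: jytmq osjsb kyp psle pogy glux mwfos cumql ehcgb aggi redp pzi hjq
Hunk 4: at line 8 remove [ehcgb] add [zvcj] -> 13 lines: jytmq osjsb kyp psle pogy glux mwfos cumql zvcj aggi redp pzi hjq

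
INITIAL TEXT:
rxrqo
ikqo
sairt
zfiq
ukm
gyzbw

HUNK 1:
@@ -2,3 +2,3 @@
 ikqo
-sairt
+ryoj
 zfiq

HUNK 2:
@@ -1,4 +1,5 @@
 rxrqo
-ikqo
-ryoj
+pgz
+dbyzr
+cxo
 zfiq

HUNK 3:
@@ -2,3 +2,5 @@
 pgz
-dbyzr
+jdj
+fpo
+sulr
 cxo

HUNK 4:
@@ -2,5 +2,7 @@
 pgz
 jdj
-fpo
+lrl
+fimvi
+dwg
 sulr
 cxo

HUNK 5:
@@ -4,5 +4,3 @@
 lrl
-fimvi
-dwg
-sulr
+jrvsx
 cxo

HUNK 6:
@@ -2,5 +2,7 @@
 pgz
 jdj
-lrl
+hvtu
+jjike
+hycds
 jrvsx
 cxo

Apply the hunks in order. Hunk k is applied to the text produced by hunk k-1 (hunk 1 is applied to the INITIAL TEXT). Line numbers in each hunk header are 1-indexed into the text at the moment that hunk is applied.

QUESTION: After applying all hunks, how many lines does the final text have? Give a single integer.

Answer: 11

Derivation:
Hunk 1: at line 2 remove [sairt] add [ryoj] -> 6 lines: rxrqo ikqo ryoj zfiq ukm gyzbw
Hunk 2: at line 1 remove [ikqo,ryoj] add [pgz,dbyzr,cxo] -> 7 lines: rxrqo pgz dbyzr cxo zfiq ukm gyzbw
Hunk 3: at line 2 remove [dbyzr] add [jdj,fpo,sulr] -> 9 lines: rxrqo pgz jdj fpo sulr cxo zfiq ukm gyzbw
Hunk 4: at line 2 remove [fpo] add [lrl,fimvi,dwg] -> 11 lines: rxrqo pgz jdj lrl fimvi dwg sulr cxo zfiq ukm gyzbw
Hunk 5: at line 4 remove [fimvi,dwg,sulr] add [jrvsx] -> 9 lines: rxrqo pgz jdj lrl jrvsx cxo zfiq ukm gyzbw
Hunk 6: at line 2 remove [lrl] add [hvtu,jjike,hycds] -> 11 lines: rxrqo pgz jdj hvtu jjike hycds jrvsx cxo zfiq ukm gyzbw
Final line count: 11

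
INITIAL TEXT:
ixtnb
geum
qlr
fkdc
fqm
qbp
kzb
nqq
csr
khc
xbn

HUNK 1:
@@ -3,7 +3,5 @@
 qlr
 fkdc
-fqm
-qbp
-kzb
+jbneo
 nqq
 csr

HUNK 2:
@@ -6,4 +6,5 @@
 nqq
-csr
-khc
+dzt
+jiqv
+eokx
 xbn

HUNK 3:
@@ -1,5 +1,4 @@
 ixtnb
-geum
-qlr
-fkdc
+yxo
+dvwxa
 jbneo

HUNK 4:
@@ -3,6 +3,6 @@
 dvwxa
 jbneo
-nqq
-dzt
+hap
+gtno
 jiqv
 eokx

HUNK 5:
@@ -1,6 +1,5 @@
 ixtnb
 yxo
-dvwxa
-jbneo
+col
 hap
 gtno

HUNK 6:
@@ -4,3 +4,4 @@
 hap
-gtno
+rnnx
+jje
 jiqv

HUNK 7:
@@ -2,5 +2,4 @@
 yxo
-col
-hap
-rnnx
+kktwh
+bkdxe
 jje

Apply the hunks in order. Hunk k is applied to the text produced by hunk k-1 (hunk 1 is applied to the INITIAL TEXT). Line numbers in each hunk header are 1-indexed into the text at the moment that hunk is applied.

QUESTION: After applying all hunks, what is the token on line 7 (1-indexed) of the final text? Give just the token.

Hunk 1: at line 3 remove [fqm,qbp,kzb] add [jbneo] -> 9 lines: ixtnb geum qlr fkdc jbneo nqq csr khc xbn
Hunk 2: at line 6 remove [csr,khc] add [dzt,jiqv,eokx] -> 10 lines: ixtnb geum qlr fkdc jbneo nqq dzt jiqv eokx xbn
Hunk 3: at line 1 remove [geum,qlr,fkdc] add [yxo,dvwxa] -> 9 lines: ixtnb yxo dvwxa jbneo nqq dzt jiqv eokx xbn
Hunk 4: at line 3 remove [nqq,dzt] add [hap,gtno] -> 9 lines: ixtnb yxo dvwxa jbneo hap gtno jiqv eokx xbn
Hunk 5: at line 1 remove [dvwxa,jbneo] add [col] -> 8 lines: ixtnb yxo col hap gtno jiqv eokx xbn
Hunk 6: at line 4 remove [gtno] add [rnnx,jje] -> 9 lines: ixtnb yxo col hap rnnx jje jiqv eokx xbn
Hunk 7: at line 2 remove [col,hap,rnnx] add [kktwh,bkdxe] -> 8 lines: ixtnb yxo kktwh bkdxe jje jiqv eokx xbn
Final line 7: eokx

Answer: eokx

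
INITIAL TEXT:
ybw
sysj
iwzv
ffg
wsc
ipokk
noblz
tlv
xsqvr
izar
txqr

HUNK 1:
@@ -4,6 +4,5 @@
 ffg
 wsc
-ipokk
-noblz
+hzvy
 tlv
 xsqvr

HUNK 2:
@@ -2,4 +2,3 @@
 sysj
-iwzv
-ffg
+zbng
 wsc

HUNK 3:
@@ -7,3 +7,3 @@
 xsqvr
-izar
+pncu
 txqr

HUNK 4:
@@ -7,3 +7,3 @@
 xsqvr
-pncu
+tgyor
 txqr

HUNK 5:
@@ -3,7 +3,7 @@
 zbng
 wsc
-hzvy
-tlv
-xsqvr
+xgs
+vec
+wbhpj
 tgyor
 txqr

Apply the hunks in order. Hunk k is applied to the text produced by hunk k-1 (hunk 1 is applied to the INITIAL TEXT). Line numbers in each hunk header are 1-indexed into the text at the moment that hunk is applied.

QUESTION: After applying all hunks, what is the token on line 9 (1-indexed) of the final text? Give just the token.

Hunk 1: at line 4 remove [ipokk,noblz] add [hzvy] -> 10 lines: ybw sysj iwzv ffg wsc hzvy tlv xsqvr izar txqr
Hunk 2: at line 2 remove [iwzv,ffg] add [zbng] -> 9 lines: ybw sysj zbng wsc hzvy tlv xsqvr izar txqr
Hunk 3: at line 7 remove [izar] add [pncu] -> 9 lines: ybw sysj zbng wsc hzvy tlv xsqvr pncu txqr
Hunk 4: at line 7 remove [pncu] add [tgyor] -> 9 lines: ybw sysj zbng wsc hzvy tlv xsqvr tgyor txqr
Hunk 5: at line 3 remove [hzvy,tlv,xsqvr] add [xgs,vec,wbhpj] -> 9 lines: ybw sysj zbng wsc xgs vec wbhpj tgyor txqr
Final line 9: txqr

Answer: txqr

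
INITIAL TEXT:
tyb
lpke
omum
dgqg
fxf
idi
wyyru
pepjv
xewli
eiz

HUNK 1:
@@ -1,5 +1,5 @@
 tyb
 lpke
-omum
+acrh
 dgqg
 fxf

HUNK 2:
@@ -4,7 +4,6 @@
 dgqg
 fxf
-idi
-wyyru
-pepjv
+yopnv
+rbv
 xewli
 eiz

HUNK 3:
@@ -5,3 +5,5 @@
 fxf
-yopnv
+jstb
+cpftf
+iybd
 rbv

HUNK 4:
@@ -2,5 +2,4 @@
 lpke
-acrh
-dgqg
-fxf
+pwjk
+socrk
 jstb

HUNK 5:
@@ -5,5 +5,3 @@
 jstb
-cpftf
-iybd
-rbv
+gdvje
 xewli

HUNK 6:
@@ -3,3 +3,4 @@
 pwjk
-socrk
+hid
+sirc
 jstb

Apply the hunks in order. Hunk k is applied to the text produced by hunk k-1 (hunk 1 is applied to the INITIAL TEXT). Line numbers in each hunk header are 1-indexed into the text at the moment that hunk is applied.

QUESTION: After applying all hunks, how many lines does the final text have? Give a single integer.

Hunk 1: at line 1 remove [omum] add [acrh] -> 10 lines: tyb lpke acrh dgqg fxf idi wyyru pepjv xewli eiz
Hunk 2: at line 4 remove [idi,wyyru,pepjv] add [yopnv,rbv] -> 9 lines: tyb lpke acrh dgqg fxf yopnv rbv xewli eiz
Hunk 3: at line 5 remove [yopnv] add [jstb,cpftf,iybd] -> 11 lines: tyb lpke acrh dgqg fxf jstb cpftf iybd rbv xewli eiz
Hunk 4: at line 2 remove [acrh,dgqg,fxf] add [pwjk,socrk] -> 10 lines: tyb lpke pwjk socrk jstb cpftf iybd rbv xewli eiz
Hunk 5: at line 5 remove [cpftf,iybd,rbv] add [gdvje] -> 8 lines: tyb lpke pwjk socrk jstb gdvje xewli eiz
Hunk 6: at line 3 remove [socrk] add [hid,sirc] -> 9 lines: tyb lpke pwjk hid sirc jstb gdvje xewli eiz
Final line count: 9

Answer: 9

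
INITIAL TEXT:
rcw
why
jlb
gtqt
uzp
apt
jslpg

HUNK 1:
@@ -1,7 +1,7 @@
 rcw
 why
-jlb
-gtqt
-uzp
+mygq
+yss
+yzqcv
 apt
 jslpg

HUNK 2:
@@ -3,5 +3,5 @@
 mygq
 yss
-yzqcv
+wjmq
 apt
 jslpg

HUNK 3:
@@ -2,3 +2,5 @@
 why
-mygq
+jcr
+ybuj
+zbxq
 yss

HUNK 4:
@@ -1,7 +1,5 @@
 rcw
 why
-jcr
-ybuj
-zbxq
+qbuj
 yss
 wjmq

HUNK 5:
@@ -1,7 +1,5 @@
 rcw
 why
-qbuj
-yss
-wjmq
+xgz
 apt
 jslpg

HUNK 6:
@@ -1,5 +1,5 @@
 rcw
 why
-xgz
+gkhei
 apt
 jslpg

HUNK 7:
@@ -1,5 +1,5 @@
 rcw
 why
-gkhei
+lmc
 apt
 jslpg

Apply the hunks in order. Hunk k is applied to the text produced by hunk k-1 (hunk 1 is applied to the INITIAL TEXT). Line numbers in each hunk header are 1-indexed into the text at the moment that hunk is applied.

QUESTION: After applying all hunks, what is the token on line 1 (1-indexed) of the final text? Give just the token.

Hunk 1: at line 1 remove [jlb,gtqt,uzp] add [mygq,yss,yzqcv] -> 7 lines: rcw why mygq yss yzqcv apt jslpg
Hunk 2: at line 3 remove [yzqcv] add [wjmq] -> 7 lines: rcw why mygq yss wjmq apt jslpg
Hunk 3: at line 2 remove [mygq] add [jcr,ybuj,zbxq] -> 9 lines: rcw why jcr ybuj zbxq yss wjmq apt jslpg
Hunk 4: at line 1 remove [jcr,ybuj,zbxq] add [qbuj] -> 7 lines: rcw why qbuj yss wjmq apt jslpg
Hunk 5: at line 1 remove [qbuj,yss,wjmq] add [xgz] -> 5 lines: rcw why xgz apt jslpg
Hunk 6: at line 1 remove [xgz] add [gkhei] -> 5 lines: rcw why gkhei apt jslpg
Hunk 7: at line 1 remove [gkhei] add [lmc] -> 5 lines: rcw why lmc apt jslpg
Final line 1: rcw

Answer: rcw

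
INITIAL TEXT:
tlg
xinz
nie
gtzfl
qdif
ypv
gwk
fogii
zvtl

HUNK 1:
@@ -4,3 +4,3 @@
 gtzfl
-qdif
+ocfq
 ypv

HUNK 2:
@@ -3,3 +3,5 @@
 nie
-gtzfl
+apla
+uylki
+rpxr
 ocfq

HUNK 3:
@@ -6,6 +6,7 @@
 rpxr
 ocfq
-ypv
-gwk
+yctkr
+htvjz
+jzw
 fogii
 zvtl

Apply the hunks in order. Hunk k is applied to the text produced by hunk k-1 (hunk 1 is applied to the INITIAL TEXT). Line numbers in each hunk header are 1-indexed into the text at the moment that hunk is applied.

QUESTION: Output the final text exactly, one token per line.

Hunk 1: at line 4 remove [qdif] add [ocfq] -> 9 lines: tlg xinz nie gtzfl ocfq ypv gwk fogii zvtl
Hunk 2: at line 3 remove [gtzfl] add [apla,uylki,rpxr] -> 11 lines: tlg xinz nie apla uylki rpxr ocfq ypv gwk fogii zvtl
Hunk 3: at line 6 remove [ypv,gwk] add [yctkr,htvjz,jzw] -> 12 lines: tlg xinz nie apla uylki rpxr ocfq yctkr htvjz jzw fogii zvtl

Answer: tlg
xinz
nie
apla
uylki
rpxr
ocfq
yctkr
htvjz
jzw
fogii
zvtl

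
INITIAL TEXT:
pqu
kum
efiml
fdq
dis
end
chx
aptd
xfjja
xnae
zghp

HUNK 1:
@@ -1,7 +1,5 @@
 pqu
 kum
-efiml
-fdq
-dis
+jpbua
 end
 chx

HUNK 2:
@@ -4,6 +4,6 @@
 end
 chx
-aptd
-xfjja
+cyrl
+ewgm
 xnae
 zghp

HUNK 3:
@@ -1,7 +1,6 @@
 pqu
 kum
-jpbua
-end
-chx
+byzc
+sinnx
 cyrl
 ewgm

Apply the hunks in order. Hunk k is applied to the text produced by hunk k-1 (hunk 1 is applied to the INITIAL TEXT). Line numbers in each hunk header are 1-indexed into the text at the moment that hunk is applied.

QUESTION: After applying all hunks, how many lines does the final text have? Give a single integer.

Hunk 1: at line 1 remove [efiml,fdq,dis] add [jpbua] -> 9 lines: pqu kum jpbua end chx aptd xfjja xnae zghp
Hunk 2: at line 4 remove [aptd,xfjja] add [cyrl,ewgm] -> 9 lines: pqu kum jpbua end chx cyrl ewgm xnae zghp
Hunk 3: at line 1 remove [jpbua,end,chx] add [byzc,sinnx] -> 8 lines: pqu kum byzc sinnx cyrl ewgm xnae zghp
Final line count: 8

Answer: 8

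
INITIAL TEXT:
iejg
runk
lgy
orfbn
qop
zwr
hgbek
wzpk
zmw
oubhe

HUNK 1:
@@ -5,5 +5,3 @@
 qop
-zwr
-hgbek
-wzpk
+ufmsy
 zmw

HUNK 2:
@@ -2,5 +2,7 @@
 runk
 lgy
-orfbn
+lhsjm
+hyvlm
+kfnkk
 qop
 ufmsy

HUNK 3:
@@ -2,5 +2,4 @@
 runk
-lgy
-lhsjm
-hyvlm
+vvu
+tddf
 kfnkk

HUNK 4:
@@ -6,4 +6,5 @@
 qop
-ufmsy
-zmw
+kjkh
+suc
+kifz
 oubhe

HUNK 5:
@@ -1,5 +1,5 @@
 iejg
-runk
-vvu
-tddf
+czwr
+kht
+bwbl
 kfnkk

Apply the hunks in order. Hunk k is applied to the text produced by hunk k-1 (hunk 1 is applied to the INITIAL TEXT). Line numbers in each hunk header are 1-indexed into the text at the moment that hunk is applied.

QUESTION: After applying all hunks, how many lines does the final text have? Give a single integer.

Answer: 10

Derivation:
Hunk 1: at line 5 remove [zwr,hgbek,wzpk] add [ufmsy] -> 8 lines: iejg runk lgy orfbn qop ufmsy zmw oubhe
Hunk 2: at line 2 remove [orfbn] add [lhsjm,hyvlm,kfnkk] -> 10 lines: iejg runk lgy lhsjm hyvlm kfnkk qop ufmsy zmw oubhe
Hunk 3: at line 2 remove [lgy,lhsjm,hyvlm] add [vvu,tddf] -> 9 lines: iejg runk vvu tddf kfnkk qop ufmsy zmw oubhe
Hunk 4: at line 6 remove [ufmsy,zmw] add [kjkh,suc,kifz] -> 10 lines: iejg runk vvu tddf kfnkk qop kjkh suc kifz oubhe
Hunk 5: at line 1 remove [runk,vvu,tddf] add [czwr,kht,bwbl] -> 10 lines: iejg czwr kht bwbl kfnkk qop kjkh suc kifz oubhe
Final line count: 10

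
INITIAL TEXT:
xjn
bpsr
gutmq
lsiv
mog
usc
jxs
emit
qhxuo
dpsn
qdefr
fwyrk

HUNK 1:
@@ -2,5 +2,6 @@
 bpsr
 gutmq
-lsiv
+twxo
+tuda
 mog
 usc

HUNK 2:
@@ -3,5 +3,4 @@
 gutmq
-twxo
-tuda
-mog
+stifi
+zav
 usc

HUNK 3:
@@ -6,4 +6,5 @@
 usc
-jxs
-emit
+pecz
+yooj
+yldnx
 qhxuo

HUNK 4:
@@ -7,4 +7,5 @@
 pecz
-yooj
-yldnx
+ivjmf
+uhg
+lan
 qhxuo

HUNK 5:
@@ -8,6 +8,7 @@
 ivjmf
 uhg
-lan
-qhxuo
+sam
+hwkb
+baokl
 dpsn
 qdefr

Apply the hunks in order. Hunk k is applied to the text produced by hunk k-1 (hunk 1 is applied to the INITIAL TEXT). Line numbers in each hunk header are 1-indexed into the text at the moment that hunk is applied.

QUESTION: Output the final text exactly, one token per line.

Hunk 1: at line 2 remove [lsiv] add [twxo,tuda] -> 13 lines: xjn bpsr gutmq twxo tuda mog usc jxs emit qhxuo dpsn qdefr fwyrk
Hunk 2: at line 3 remove [twxo,tuda,mog] add [stifi,zav] -> 12 lines: xjn bpsr gutmq stifi zav usc jxs emit qhxuo dpsn qdefr fwyrk
Hunk 3: at line 6 remove [jxs,emit] add [pecz,yooj,yldnx] -> 13 lines: xjn bpsr gutmq stifi zav usc pecz yooj yldnx qhxuo dpsn qdefr fwyrk
Hunk 4: at line 7 remove [yooj,yldnx] add [ivjmf,uhg,lan] -> 14 lines: xjn bpsr gutmq stifi zav usc pecz ivjmf uhg lan qhxuo dpsn qdefr fwyrk
Hunk 5: at line 8 remove [lan,qhxuo] add [sam,hwkb,baokl] -> 15 lines: xjn bpsr gutmq stifi zav usc pecz ivjmf uhg sam hwkb baokl dpsn qdefr fwyrk

Answer: xjn
bpsr
gutmq
stifi
zav
usc
pecz
ivjmf
uhg
sam
hwkb
baokl
dpsn
qdefr
fwyrk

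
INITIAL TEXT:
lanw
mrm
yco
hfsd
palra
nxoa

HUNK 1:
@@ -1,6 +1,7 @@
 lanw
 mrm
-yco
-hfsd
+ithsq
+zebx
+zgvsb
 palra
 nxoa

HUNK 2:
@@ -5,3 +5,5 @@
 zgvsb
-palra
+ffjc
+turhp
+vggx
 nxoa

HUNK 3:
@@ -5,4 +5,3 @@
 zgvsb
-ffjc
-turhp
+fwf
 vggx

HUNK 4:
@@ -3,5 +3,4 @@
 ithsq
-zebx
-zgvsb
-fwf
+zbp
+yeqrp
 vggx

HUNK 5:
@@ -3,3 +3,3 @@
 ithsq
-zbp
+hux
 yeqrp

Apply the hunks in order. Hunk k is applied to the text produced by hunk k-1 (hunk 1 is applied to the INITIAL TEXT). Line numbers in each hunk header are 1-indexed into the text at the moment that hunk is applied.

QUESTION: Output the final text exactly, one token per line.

Answer: lanw
mrm
ithsq
hux
yeqrp
vggx
nxoa

Derivation:
Hunk 1: at line 1 remove [yco,hfsd] add [ithsq,zebx,zgvsb] -> 7 lines: lanw mrm ithsq zebx zgvsb palra nxoa
Hunk 2: at line 5 remove [palra] add [ffjc,turhp,vggx] -> 9 lines: lanw mrm ithsq zebx zgvsb ffjc turhp vggx nxoa
Hunk 3: at line 5 remove [ffjc,turhp] add [fwf] -> 8 lines: lanw mrm ithsq zebx zgvsb fwf vggx nxoa
Hunk 4: at line 3 remove [zebx,zgvsb,fwf] add [zbp,yeqrp] -> 7 lines: lanw mrm ithsq zbp yeqrp vggx nxoa
Hunk 5: at line 3 remove [zbp] add [hux] -> 7 lines: lanw mrm ithsq hux yeqrp vggx nxoa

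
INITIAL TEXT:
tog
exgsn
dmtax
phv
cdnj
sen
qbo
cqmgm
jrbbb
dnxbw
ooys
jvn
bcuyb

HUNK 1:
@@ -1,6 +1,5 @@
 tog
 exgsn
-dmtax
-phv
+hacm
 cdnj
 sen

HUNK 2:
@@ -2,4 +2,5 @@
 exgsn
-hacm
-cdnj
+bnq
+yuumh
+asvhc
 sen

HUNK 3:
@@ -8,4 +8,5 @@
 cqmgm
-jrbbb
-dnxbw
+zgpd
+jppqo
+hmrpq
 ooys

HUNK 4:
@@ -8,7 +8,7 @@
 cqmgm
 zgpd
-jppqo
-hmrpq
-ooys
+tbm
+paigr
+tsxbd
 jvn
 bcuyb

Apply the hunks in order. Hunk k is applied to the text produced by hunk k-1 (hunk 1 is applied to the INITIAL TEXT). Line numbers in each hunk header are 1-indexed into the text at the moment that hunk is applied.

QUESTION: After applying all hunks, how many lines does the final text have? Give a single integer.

Answer: 14

Derivation:
Hunk 1: at line 1 remove [dmtax,phv] add [hacm] -> 12 lines: tog exgsn hacm cdnj sen qbo cqmgm jrbbb dnxbw ooys jvn bcuyb
Hunk 2: at line 2 remove [hacm,cdnj] add [bnq,yuumh,asvhc] -> 13 lines: tog exgsn bnq yuumh asvhc sen qbo cqmgm jrbbb dnxbw ooys jvn bcuyb
Hunk 3: at line 8 remove [jrbbb,dnxbw] add [zgpd,jppqo,hmrpq] -> 14 lines: tog exgsn bnq yuumh asvhc sen qbo cqmgm zgpd jppqo hmrpq ooys jvn bcuyb
Hunk 4: at line 8 remove [jppqo,hmrpq,ooys] add [tbm,paigr,tsxbd] -> 14 lines: tog exgsn bnq yuumh asvhc sen qbo cqmgm zgpd tbm paigr tsxbd jvn bcuyb
Final line count: 14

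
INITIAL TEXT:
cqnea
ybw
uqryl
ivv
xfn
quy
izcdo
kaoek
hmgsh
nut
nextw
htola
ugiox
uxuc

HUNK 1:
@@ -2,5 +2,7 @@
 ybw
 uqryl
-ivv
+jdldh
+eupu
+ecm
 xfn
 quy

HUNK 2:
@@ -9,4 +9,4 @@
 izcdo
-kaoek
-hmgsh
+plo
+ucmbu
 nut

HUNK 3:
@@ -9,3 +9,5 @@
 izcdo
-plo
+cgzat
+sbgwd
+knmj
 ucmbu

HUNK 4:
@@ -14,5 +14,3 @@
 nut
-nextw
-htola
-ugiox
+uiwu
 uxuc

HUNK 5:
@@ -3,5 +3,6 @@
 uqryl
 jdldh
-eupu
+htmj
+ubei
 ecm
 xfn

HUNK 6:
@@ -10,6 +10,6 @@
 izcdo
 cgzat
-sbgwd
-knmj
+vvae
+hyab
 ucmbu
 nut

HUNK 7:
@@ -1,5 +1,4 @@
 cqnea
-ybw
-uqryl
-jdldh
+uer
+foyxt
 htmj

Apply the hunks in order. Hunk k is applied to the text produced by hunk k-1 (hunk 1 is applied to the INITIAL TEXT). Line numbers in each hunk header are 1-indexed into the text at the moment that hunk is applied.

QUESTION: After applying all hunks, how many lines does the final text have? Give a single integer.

Answer: 16

Derivation:
Hunk 1: at line 2 remove [ivv] add [jdldh,eupu,ecm] -> 16 lines: cqnea ybw uqryl jdldh eupu ecm xfn quy izcdo kaoek hmgsh nut nextw htola ugiox uxuc
Hunk 2: at line 9 remove [kaoek,hmgsh] add [plo,ucmbu] -> 16 lines: cqnea ybw uqryl jdldh eupu ecm xfn quy izcdo plo ucmbu nut nextw htola ugiox uxuc
Hunk 3: at line 9 remove [plo] add [cgzat,sbgwd,knmj] -> 18 lines: cqnea ybw uqryl jdldh eupu ecm xfn quy izcdo cgzat sbgwd knmj ucmbu nut nextw htola ugiox uxuc
Hunk 4: at line 14 remove [nextw,htola,ugiox] add [uiwu] -> 16 lines: cqnea ybw uqryl jdldh eupu ecm xfn quy izcdo cgzat sbgwd knmj ucmbu nut uiwu uxuc
Hunk 5: at line 3 remove [eupu] add [htmj,ubei] -> 17 lines: cqnea ybw uqryl jdldh htmj ubei ecm xfn quy izcdo cgzat sbgwd knmj ucmbu nut uiwu uxuc
Hunk 6: at line 10 remove [sbgwd,knmj] add [vvae,hyab] -> 17 lines: cqnea ybw uqryl jdldh htmj ubei ecm xfn quy izcdo cgzat vvae hyab ucmbu nut uiwu uxuc
Hunk 7: at line 1 remove [ybw,uqryl,jdldh] add [uer,foyxt] -> 16 lines: cqnea uer foyxt htmj ubei ecm xfn quy izcdo cgzat vvae hyab ucmbu nut uiwu uxuc
Final line count: 16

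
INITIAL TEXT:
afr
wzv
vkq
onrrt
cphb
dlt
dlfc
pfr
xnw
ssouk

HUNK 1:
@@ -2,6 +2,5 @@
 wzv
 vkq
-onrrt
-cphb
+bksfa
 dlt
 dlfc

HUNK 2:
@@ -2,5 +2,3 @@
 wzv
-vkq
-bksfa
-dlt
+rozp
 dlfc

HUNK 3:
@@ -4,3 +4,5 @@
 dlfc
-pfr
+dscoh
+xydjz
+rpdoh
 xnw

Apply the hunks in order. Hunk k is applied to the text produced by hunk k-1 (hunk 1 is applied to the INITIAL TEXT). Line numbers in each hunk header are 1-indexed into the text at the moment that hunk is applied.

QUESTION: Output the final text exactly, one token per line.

Hunk 1: at line 2 remove [onrrt,cphb] add [bksfa] -> 9 lines: afr wzv vkq bksfa dlt dlfc pfr xnw ssouk
Hunk 2: at line 2 remove [vkq,bksfa,dlt] add [rozp] -> 7 lines: afr wzv rozp dlfc pfr xnw ssouk
Hunk 3: at line 4 remove [pfr] add [dscoh,xydjz,rpdoh] -> 9 lines: afr wzv rozp dlfc dscoh xydjz rpdoh xnw ssouk

Answer: afr
wzv
rozp
dlfc
dscoh
xydjz
rpdoh
xnw
ssouk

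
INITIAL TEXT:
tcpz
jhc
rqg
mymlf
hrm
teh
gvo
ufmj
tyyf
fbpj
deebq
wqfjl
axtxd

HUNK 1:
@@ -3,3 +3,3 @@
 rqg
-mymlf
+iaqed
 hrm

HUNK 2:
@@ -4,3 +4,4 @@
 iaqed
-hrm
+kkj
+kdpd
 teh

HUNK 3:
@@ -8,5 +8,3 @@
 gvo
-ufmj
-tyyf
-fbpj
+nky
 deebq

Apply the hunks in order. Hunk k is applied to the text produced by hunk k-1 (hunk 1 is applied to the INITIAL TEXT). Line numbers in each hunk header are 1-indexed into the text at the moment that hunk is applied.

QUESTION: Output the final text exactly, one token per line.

Answer: tcpz
jhc
rqg
iaqed
kkj
kdpd
teh
gvo
nky
deebq
wqfjl
axtxd

Derivation:
Hunk 1: at line 3 remove [mymlf] add [iaqed] -> 13 lines: tcpz jhc rqg iaqed hrm teh gvo ufmj tyyf fbpj deebq wqfjl axtxd
Hunk 2: at line 4 remove [hrm] add [kkj,kdpd] -> 14 lines: tcpz jhc rqg iaqed kkj kdpd teh gvo ufmj tyyf fbpj deebq wqfjl axtxd
Hunk 3: at line 8 remove [ufmj,tyyf,fbpj] add [nky] -> 12 lines: tcpz jhc rqg iaqed kkj kdpd teh gvo nky deebq wqfjl axtxd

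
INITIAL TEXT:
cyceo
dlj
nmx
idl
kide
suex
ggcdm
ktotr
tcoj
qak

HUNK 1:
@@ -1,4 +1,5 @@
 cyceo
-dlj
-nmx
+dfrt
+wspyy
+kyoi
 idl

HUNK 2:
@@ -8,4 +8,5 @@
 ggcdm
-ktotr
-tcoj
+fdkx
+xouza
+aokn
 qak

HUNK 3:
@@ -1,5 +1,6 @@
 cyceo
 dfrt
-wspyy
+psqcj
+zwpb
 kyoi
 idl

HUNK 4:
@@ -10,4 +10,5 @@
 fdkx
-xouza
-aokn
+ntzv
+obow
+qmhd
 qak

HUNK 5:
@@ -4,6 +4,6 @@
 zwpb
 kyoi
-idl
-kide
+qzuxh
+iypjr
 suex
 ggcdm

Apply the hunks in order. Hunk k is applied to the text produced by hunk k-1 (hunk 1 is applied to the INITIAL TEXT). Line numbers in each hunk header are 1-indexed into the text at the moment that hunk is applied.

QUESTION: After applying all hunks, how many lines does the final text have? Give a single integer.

Hunk 1: at line 1 remove [dlj,nmx] add [dfrt,wspyy,kyoi] -> 11 lines: cyceo dfrt wspyy kyoi idl kide suex ggcdm ktotr tcoj qak
Hunk 2: at line 8 remove [ktotr,tcoj] add [fdkx,xouza,aokn] -> 12 lines: cyceo dfrt wspyy kyoi idl kide suex ggcdm fdkx xouza aokn qak
Hunk 3: at line 1 remove [wspyy] add [psqcj,zwpb] -> 13 lines: cyceo dfrt psqcj zwpb kyoi idl kide suex ggcdm fdkx xouza aokn qak
Hunk 4: at line 10 remove [xouza,aokn] add [ntzv,obow,qmhd] -> 14 lines: cyceo dfrt psqcj zwpb kyoi idl kide suex ggcdm fdkx ntzv obow qmhd qak
Hunk 5: at line 4 remove [idl,kide] add [qzuxh,iypjr] -> 14 lines: cyceo dfrt psqcj zwpb kyoi qzuxh iypjr suex ggcdm fdkx ntzv obow qmhd qak
Final line count: 14

Answer: 14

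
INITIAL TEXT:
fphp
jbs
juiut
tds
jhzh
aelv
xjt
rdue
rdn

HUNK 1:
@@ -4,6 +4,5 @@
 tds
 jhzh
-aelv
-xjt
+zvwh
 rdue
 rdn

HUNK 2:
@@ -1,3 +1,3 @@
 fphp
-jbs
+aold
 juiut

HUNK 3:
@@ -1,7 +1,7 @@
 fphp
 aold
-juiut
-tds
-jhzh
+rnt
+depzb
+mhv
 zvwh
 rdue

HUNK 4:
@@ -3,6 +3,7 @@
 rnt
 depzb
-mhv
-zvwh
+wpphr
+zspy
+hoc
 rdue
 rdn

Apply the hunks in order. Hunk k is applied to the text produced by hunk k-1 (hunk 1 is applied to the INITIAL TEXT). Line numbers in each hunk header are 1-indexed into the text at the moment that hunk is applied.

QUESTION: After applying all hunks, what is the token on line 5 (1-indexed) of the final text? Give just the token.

Answer: wpphr

Derivation:
Hunk 1: at line 4 remove [aelv,xjt] add [zvwh] -> 8 lines: fphp jbs juiut tds jhzh zvwh rdue rdn
Hunk 2: at line 1 remove [jbs] add [aold] -> 8 lines: fphp aold juiut tds jhzh zvwh rdue rdn
Hunk 3: at line 1 remove [juiut,tds,jhzh] add [rnt,depzb,mhv] -> 8 lines: fphp aold rnt depzb mhv zvwh rdue rdn
Hunk 4: at line 3 remove [mhv,zvwh] add [wpphr,zspy,hoc] -> 9 lines: fphp aold rnt depzb wpphr zspy hoc rdue rdn
Final line 5: wpphr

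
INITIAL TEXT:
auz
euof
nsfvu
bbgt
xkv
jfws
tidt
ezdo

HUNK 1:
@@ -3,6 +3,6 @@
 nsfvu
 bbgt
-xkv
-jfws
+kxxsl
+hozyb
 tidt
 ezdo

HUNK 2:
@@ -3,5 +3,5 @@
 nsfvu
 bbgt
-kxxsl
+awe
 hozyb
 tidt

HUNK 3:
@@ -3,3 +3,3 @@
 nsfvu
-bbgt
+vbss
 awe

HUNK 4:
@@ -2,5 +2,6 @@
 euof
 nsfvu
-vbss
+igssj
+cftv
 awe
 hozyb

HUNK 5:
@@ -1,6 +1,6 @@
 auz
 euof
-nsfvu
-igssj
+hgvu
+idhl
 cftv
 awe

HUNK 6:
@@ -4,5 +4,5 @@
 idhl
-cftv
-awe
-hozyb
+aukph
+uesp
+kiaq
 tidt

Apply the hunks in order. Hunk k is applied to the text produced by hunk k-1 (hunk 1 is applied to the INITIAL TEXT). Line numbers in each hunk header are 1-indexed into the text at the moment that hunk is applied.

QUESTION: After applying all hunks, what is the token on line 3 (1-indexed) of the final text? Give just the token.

Answer: hgvu

Derivation:
Hunk 1: at line 3 remove [xkv,jfws] add [kxxsl,hozyb] -> 8 lines: auz euof nsfvu bbgt kxxsl hozyb tidt ezdo
Hunk 2: at line 3 remove [kxxsl] add [awe] -> 8 lines: auz euof nsfvu bbgt awe hozyb tidt ezdo
Hunk 3: at line 3 remove [bbgt] add [vbss] -> 8 lines: auz euof nsfvu vbss awe hozyb tidt ezdo
Hunk 4: at line 2 remove [vbss] add [igssj,cftv] -> 9 lines: auz euof nsfvu igssj cftv awe hozyb tidt ezdo
Hunk 5: at line 1 remove [nsfvu,igssj] add [hgvu,idhl] -> 9 lines: auz euof hgvu idhl cftv awe hozyb tidt ezdo
Hunk 6: at line 4 remove [cftv,awe,hozyb] add [aukph,uesp,kiaq] -> 9 lines: auz euof hgvu idhl aukph uesp kiaq tidt ezdo
Final line 3: hgvu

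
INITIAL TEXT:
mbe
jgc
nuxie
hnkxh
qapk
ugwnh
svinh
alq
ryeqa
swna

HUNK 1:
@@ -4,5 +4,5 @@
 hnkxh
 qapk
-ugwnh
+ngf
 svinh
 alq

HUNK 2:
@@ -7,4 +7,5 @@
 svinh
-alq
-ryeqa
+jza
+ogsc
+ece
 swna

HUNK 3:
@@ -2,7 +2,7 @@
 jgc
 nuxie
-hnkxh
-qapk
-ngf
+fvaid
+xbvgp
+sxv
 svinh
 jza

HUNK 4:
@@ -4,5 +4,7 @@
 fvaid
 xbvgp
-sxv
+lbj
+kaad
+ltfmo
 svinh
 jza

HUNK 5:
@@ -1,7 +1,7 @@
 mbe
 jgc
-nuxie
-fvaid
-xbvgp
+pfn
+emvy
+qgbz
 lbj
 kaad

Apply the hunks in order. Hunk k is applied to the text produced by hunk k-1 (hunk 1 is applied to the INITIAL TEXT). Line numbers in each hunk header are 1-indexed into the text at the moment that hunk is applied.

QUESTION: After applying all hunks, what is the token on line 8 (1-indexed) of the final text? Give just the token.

Answer: ltfmo

Derivation:
Hunk 1: at line 4 remove [ugwnh] add [ngf] -> 10 lines: mbe jgc nuxie hnkxh qapk ngf svinh alq ryeqa swna
Hunk 2: at line 7 remove [alq,ryeqa] add [jza,ogsc,ece] -> 11 lines: mbe jgc nuxie hnkxh qapk ngf svinh jza ogsc ece swna
Hunk 3: at line 2 remove [hnkxh,qapk,ngf] add [fvaid,xbvgp,sxv] -> 11 lines: mbe jgc nuxie fvaid xbvgp sxv svinh jza ogsc ece swna
Hunk 4: at line 4 remove [sxv] add [lbj,kaad,ltfmo] -> 13 lines: mbe jgc nuxie fvaid xbvgp lbj kaad ltfmo svinh jza ogsc ece swna
Hunk 5: at line 1 remove [nuxie,fvaid,xbvgp] add [pfn,emvy,qgbz] -> 13 lines: mbe jgc pfn emvy qgbz lbj kaad ltfmo svinh jza ogsc ece swna
Final line 8: ltfmo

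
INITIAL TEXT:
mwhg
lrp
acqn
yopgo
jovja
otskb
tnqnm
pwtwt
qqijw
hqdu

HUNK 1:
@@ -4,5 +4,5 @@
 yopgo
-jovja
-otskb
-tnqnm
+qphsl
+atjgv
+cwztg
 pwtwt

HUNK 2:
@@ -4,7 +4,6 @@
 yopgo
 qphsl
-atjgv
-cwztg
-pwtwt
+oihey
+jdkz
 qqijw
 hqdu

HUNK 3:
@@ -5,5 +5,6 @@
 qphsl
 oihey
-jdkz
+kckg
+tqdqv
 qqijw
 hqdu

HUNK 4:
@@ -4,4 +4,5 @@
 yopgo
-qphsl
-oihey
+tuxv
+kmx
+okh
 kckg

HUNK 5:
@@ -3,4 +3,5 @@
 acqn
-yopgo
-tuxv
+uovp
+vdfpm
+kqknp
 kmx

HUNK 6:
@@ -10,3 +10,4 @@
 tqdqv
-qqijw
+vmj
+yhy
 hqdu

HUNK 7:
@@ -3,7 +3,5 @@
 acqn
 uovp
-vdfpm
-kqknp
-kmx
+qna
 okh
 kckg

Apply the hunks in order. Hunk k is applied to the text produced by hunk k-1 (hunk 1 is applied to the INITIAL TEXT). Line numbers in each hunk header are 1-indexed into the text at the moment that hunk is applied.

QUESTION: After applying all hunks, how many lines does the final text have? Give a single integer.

Hunk 1: at line 4 remove [jovja,otskb,tnqnm] add [qphsl,atjgv,cwztg] -> 10 lines: mwhg lrp acqn yopgo qphsl atjgv cwztg pwtwt qqijw hqdu
Hunk 2: at line 4 remove [atjgv,cwztg,pwtwt] add [oihey,jdkz] -> 9 lines: mwhg lrp acqn yopgo qphsl oihey jdkz qqijw hqdu
Hunk 3: at line 5 remove [jdkz] add [kckg,tqdqv] -> 10 lines: mwhg lrp acqn yopgo qphsl oihey kckg tqdqv qqijw hqdu
Hunk 4: at line 4 remove [qphsl,oihey] add [tuxv,kmx,okh] -> 11 lines: mwhg lrp acqn yopgo tuxv kmx okh kckg tqdqv qqijw hqdu
Hunk 5: at line 3 remove [yopgo,tuxv] add [uovp,vdfpm,kqknp] -> 12 lines: mwhg lrp acqn uovp vdfpm kqknp kmx okh kckg tqdqv qqijw hqdu
Hunk 6: at line 10 remove [qqijw] add [vmj,yhy] -> 13 lines: mwhg lrp acqn uovp vdfpm kqknp kmx okh kckg tqdqv vmj yhy hqdu
Hunk 7: at line 3 remove [vdfpm,kqknp,kmx] add [qna] -> 11 lines: mwhg lrp acqn uovp qna okh kckg tqdqv vmj yhy hqdu
Final line count: 11

Answer: 11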